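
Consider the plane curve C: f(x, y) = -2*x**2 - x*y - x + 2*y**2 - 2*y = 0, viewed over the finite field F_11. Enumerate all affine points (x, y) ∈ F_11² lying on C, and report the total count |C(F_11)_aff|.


Affine F_11-points: {(0, 0), (0, 1), (1, 9), (4, 6), (4, 8), (5, 0), (5, 9), (8, 8), (9, 5), (9, 6), (10, 1), (10, 5)}; count = 12.

For each of the 121 pairs (x, y) ∈ F_11², evaluate f(x, y) mod 11. Record the zeros.
  x = 0: [0↦0, 1↦0, 2↦4, 3↦1, 4↦2, 5↦7, 6↦5, 7↦7, 8↦2, 9↦1, 10↦4]  zeros at y ∈ {0, 1}
  x = 1: [0↦8, 1↦7, 2↦10, 3↦6, 4↦6, 5↦10, 6↦7, 7↦8, 8↦2, 9↦0, 10↦2]  zeros at y ∈ {9}
  x = 2: [0↦1, 1↦10, 2↦1, 3↦7, 4↦6, 5↦9, 6↦5, 7↦5, 8↦9, 9↦6, 10↦7]  zeros at y ∈ ∅
  x = 3: [0↦1, 1↦9, 2↦10, 3↦4, 4↦2, 5↦4, 6↦10, 7↦9, 8↦1, 9↦8, 10↦8]  zeros at y ∈ ∅
  x = 4: [0↦8, 1↦4, 2↦4, 3↦8, 4↦5, 5↦6, 6↦0, 7↦9, 8↦0, 9↦6, 10↦5]  zeros at y ∈ {6, 8}
  x = 5: [0↦0, 1↦6, 2↦5, 3↦8, 4↦4, 5↦4, 6↦8, 7↦5, 8↦6, 9↦0, 10↦9]  zeros at y ∈ {0, 9}
  x = 6: [0↦10, 1↦4, 2↦2, 3↦4, 4↦10, 5↦9, 6↦1, 7↦8, 8↦8, 9↦1, 10↦9]  zeros at y ∈ ∅
  x = 7: [0↦5, 1↦9, 2↦6, 3↦7, 4↦1, 5↦10, 6↦1, 7↦7, 8↦6, 9↦9, 10↦5]  zeros at y ∈ ∅
  x = 8: [0↦7, 1↦10, 2↦6, 3↦6, 4↦10, 5↦7, 6↦8, 7↦2, 8↦0, 9↦2, 10↦8]  zeros at y ∈ {8}
  x = 9: [0↦5, 1↦7, 2↦2, 3↦1, 4↦4, 5↦0, 6↦0, 7↦4, 8↦1, 9↦2, 10↦7]  zeros at y ∈ {5, 6}
  x = 10: [0↦10, 1↦0, 2↦5, 3↦3, 4↦5, 5↦0, 6↦10, 7↦2, 8↦9, 9↦9, 10↦2]  zeros at y ∈ {1, 5}
Collecting zeros: affine points = {(0, 0), (0, 1), (1, 9), (4, 6), (4, 8), (5, 0), (5, 9), (8, 8), (9, 5), (9, 6), (10, 1), (10, 5)}.
Total count |C(F_11)_aff| = 12.


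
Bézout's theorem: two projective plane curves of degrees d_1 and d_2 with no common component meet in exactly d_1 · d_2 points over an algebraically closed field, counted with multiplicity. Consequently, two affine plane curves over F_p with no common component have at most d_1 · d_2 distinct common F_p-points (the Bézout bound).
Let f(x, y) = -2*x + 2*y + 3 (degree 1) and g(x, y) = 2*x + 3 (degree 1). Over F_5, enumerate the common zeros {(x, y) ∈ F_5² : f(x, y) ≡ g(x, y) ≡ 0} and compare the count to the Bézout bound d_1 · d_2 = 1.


Common zeros: {(1, 2)}; count = 1; Bézout bound = 1.

deg(f) = 1, deg(g) = 1, so Bézout bound = 1.
Scan x ∈ F_5. For each x, list the y ∈ F_5 with f(x, y) ≡ 0 and those with g(x, y) ≡ 0 (mod 5); the common zeros in that column are the intersection.
  x = 0: f ≡ 0 at y ∈ {1}; g ≡ 0 at y ∈ ∅; common: ∅.
  x = 1: f ≡ 0 at y ∈ {2}; g ≡ 0 at y ∈ {0, 1, 2, 3, 4}; common: {2}.
  x = 2: f ≡ 0 at y ∈ {3}; g ≡ 0 at y ∈ ∅; common: ∅.
  x = 3: f ≡ 0 at y ∈ {4}; g ≡ 0 at y ∈ ∅; common: ∅.
  x = 4: f ≡ 0 at y ∈ {0}; g ≡ 0 at y ∈ ∅; common: ∅.
Collecting: common zeros = {(1, 2)}, so the count is 1.
Comparison with the Bézout bound: 1 ≤ 1 = deg(f)·deg(g), as expected for curves with no common component (the bound is attained).


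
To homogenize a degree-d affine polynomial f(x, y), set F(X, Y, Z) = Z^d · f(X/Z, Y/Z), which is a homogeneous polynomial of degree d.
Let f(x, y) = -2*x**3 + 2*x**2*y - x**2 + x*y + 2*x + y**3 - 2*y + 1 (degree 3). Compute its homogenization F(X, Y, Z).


F(X, Y, Z) = -2*X**3 + 2*X**2*Y - X**2*Z + X*Y*Z + 2*X*Z**2 + Y**3 - 2*Y*Z**2 + Z**3

deg(f) = 3.
Substitute x = X/Z, y = Y/Z into f, then multiply by Z^3.
  monomial -2·x^3·y^0 ↦ -2·X^3·Y^0·Z^0.
  monomial 2·x^2·y^1 ↦ 2·X^2·Y^1·Z^0.
  monomial -1·x^2·y^0 ↦ -1·X^2·Y^0·Z^1.
  monomial 1·x^1·y^1 ↦ 1·X^1·Y^1·Z^1.
  monomial 2·x^1·y^0 ↦ 2·X^1·Y^0·Z^2.
  monomial 1·x^0·y^3 ↦ 1·X^0·Y^3·Z^0.
  monomial -2·x^0·y^1 ↦ -2·X^0·Y^1·Z^2.
  monomial 1·x^0·y^0 ↦ 1·X^0·Y^0·Z^3.
Collecting: F(X, Y, Z) = -2*X**3 + 2*X**2*Y - X**2*Z + X*Y*Z + 2*X*Z**2 + Y**3 - 2*Y*Z**2 + Z**3.


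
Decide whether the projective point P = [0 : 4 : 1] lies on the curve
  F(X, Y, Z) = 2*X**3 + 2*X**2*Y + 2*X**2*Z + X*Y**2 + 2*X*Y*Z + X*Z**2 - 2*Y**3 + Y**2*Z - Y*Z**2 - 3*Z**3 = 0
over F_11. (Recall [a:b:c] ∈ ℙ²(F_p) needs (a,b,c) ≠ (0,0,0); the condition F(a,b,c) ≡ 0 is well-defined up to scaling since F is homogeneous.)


F(0,4,1) ≡ 2 (mod 11); P is NOT on the curve.

Evaluate F(0, 4, 1) term-by-term (mod 11).
  2*X**3 ↦ 2·0·1·1 = 0
  2*X**2*Y ↦ 2·0·4·1 = 0
  2*X**2*Z ↦ 2·0·1·1 = 0
  X*Y**2 ↦ 1·0·16·1 = 0
  2*X*Y*Z ↦ 2·0·4·1 = 0
  X*Z**2 ↦ 1·0·1·1 = 0
  -2*Y**3 ↦ -2·1·64·1 = -128
  Y**2*Z ↦ 1·1·16·1 = 16
  -Y*Z**2 ↦ -1·1·4·1 = -4
  -3*Z**3 ↦ -3·1·1·1 = -3
Sum: F(0, 4, 1) = (0) + (0) + (0) + (0) + (0) + (0) + (-128) + (16) + (-4) + (-3) = -119.
Reducing mod 11: -119 ≡ 2 (mod 11).
Since F(a, b, c) ≡ 2 ≠ 0 (mod 11), P does NOT lie on the curve.


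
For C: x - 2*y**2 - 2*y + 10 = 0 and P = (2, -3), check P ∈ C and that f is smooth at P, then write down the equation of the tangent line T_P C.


Tangent line at P: x + 10*y + 28 = 0.

Step 1: f(2, -3) = 0, so P lies on C.
Step 2: partial derivatives
  f_x(x, y) = 1, f_y(x, y) = -4*y - 2.
  f_x(P) = 1, f_y(P) = 10 (gradient nonzero, so P is smooth).
Step 3: tangent line at P: 1·(x − 2) + 10·(y − -3) = 0.
Expanding: x + 10*y + 28 = 0.


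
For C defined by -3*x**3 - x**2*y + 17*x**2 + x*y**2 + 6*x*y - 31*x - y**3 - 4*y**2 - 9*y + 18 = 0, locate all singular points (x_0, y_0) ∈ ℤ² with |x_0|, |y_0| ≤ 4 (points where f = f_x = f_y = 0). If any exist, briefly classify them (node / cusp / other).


Singular points: {(2, -1)}; classification: cusp.

Compute partial derivatives:
  f_x = -9*x**2 - 2*x*y + 34*x + y**2 + 6*y - 31.
  f_y = -x**2 + 2*x*y + 6*x - 3*y**2 - 8*y - 9.
Scan x_0 ∈ {−4, ..., 4}. For each x_0, f_y(x_0, y) is a polynomial in y; find its integer roots y ∈ {−4, ..., 4}, then test f_x and f at those candidates.
  x = -4: f_y(-4, y) = -3*y**2 - 16*y - 49; no integer root y with |y| ≤ 4.
  x = -3: f_y(-3, y) = -3*y**2 - 14*y - 36; no integer root y with |y| ≤ 4.
  x = -2: f_y(-2, y) = -3*y**2 - 12*y - 25; no integer root y with |y| ≤ 4.
  x = -1: f_y(-1, y) = -3*y**2 - 10*y - 16; no integer root y with |y| ≤ 4.
  x = 0: f_y(0, y) = -3*y**2 - 8*y - 9; no integer root y with |y| ≤ 4.
  x = 1: f_y(1, y) = -3*y**2 - 6*y - 4; no integer root y with |y| ≤ 4.
  x = 2: f_y(2, y) = -3*y**2 - 4*y - 1; vanishes at y ∈ {-1}. (2, -1): f_x = 0, f = 0 — SINGULAR.
  x = 3: f_y(3, y) = -3*y**2 - 2*y; vanishes at y ∈ {0}. (3, 0): f_x = -10 ≠ 0.
  x = 4: f_y(4, y) = -3*y**2 - 1; no integer root y with |y| ≤ 4.
Only singular point on the grid: (2, -1).
Classify: substitute x = 2 + u, y = -1 + v and expand: f = -3*u**3 - u**2*v + u*v**2 - v**3 + v**2.
No constant or linear terms (consistent with a singular point). Quadratic part: v**2. Cubic part: -3*u**3 - u**2*v + u*v**2 - v**3.
The quadratic part v**2 is a perfect square, so there is a single (double) tangent line v = 0, i.e. y = -1. Restricting the cubic part to that line (v = 0) leaves -3*u**3 ≠ 0, so f is not divisible by v and the branch is v² ≈ 3*u**3 to lowest order — this is a cusp.
Classification: cusp.


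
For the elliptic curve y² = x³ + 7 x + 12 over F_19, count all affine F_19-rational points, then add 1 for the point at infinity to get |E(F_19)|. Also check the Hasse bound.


Affine points = {(1, 1), (1, 18), (4, 3), (4, 16), (5, 1), (5, 18), (6, 2), (6, 17), (7, 9), (7, 10), (9, 5), (9, 14), (12, 0), (13, 1), (13, 18), (14, 2), (14, 17), (17, 3), (17, 16), (18, 2), (18, 17)}; affine count = 21; |E(F_19)| = 22.

Discriminant check: Δ ∝ 4a³ + 27b² = 4·7³ + 27·12² = 4·343 + 27·144 ≡ 16 (mod 19). Nonzero ⇒ E is nonsingular.
For each x ∈ F_19, compute rhs = x³ + 7·x + 12 mod 19, then count y ∈ F_19 with y² ≡ rhs.
  x = 0: rhs = 12, matching y values: none (0 points).
  x = 1: rhs = 1, matching y values: 1, 18 (2 points).
  x = 2: rhs = 15, matching y values: none (0 points).
  x = 3: rhs = 3, matching y values: none (0 points).
  x = 4: rhs = 9, matching y values: 3, 16 (2 points).
  x = 5: rhs = 1, matching y values: 1, 18 (2 points).
  x = 6: rhs = 4, matching y values: 2, 17 (2 points).
  x = 7: rhs = 5, matching y values: 9, 10 (2 points).
  x = 8: rhs = 10, matching y values: none (0 points).
  x = 9: rhs = 6, matching y values: 5, 14 (2 points).
  x = 10: rhs = 18, matching y values: none (0 points).
  x = 11: rhs = 14, matching y values: none (0 points).
  x = 12: rhs = 0, matching y values: 0 (1 points).
  x = 13: rhs = 1, matching y values: 1, 18 (2 points).
  x = 14: rhs = 4, matching y values: 2, 17 (2 points).
  x = 15: rhs = 15, matching y values: none (0 points).
  x = 16: rhs = 2, matching y values: none (0 points).
  x = 17: rhs = 9, matching y values: 3, 16 (2 points).
  x = 18: rhs = 4, matching y values: 2, 17 (2 points).
Total affine count: 21.
Full point count |E(F_19)| = 21 + 1 = 22.
Hasse bound: |22 − (19+1)| = |2| = 2 ≤ 2√19 ≈ 8.7178 ✓.


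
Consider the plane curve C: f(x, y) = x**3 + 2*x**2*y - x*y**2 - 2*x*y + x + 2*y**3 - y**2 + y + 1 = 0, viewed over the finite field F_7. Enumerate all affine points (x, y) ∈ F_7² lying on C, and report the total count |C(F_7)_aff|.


Affine F_7-points: {(0, 3), (0, 5), (1, 3), (3, 1), (3, 4), (4, 1), (4, 4), (5, 1), (6, 4)}; count = 9.

For each of the 49 pairs (x, y) ∈ F_7², evaluate f(x, y) mod 7. Record the zeros.
  x = 0: [0↦1, 1↦3, 2↦1, 3↦0, 4↦5, 5↦0, 6↦4]  zeros at y ∈ {3, 5}
  x = 1: [0↦3, 1↦4, 2↦6, 3↦0, 4↦5, 5↦5, 6↦5]  zeros at y ∈ {3}
  x = 2: [0↦4, 1↦1, 2↦4, 3↦4, 4↦6, 5↦1, 6↦1]  zeros at y ∈ ∅
  x = 3: [0↦3, 1↦0, 2↦1, 3↦4, 4↦0, 5↦1, 6↦5]  zeros at y ∈ {1, 4}
  x = 4: [0↦6, 1↦0, 2↦3, 3↦6, 4↦0, 5↦4, 6↦2]  zeros at y ∈ {1, 4}
  x = 5: [0↦5, 1↦0, 2↦2, 3↦2, 4↦5, 5↦2, 6↦5]  zeros at y ∈ {1}
  x = 6: [0↦6, 1↦6, 2↦4, 3↦5, 4↦0, 5↦1, 6↦6]  zeros at y ∈ {4}
Collecting zeros: affine points = {(0, 3), (0, 5), (1, 3), (3, 1), (3, 4), (4, 1), (4, 4), (5, 1), (6, 4)}.
Total count |C(F_7)_aff| = 9.


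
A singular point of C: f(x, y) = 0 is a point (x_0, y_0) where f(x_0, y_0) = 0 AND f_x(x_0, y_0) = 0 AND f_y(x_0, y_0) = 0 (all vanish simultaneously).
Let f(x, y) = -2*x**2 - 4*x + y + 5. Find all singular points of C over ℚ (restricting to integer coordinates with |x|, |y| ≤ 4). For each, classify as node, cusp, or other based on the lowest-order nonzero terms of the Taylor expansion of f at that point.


No singular points in the scanned grid; C is smooth there.

Compute partial derivatives:
  f_x = -4*x - 4.
  f_y = 1.
f_y = 1 is a nonzero constant, so f_y never vanishes: no point (x, y) can satisfy f = f_x = f_y = 0. In particular no (x, y) ∈ {−4, ..., 4}² is singular; the curve is smooth.


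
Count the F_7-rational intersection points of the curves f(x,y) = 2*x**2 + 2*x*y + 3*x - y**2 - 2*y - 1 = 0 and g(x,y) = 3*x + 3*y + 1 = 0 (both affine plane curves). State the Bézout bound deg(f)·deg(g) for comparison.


Common zeros: {(3, 6)}; count = 1; Bézout bound = 2.

deg(f) = 2, deg(g) = 1, so Bézout bound = 2.
Scan x ∈ F_7. For each x, list the y ∈ F_7 with f(x, y) ≡ 0 and those with g(x, y) ≡ 0 (mod 7); the common zeros in that column are the intersection.
  x = 0: f ≡ 0 at y ∈ {6}; g ≡ 0 at y ∈ {2}; common: ∅.
  x = 1: f ≡ 0 at y ∈ {2, 5}; g ≡ 0 at y ∈ {1}; common: ∅.
  x = 2: f ≡ 0 at y ∈ {1}; g ≡ 0 at y ∈ {0}; common: ∅.
  x = 3: f ≡ 0 at y ∈ {5, 6}; g ≡ 0 at y ∈ {6}; common: {6}.
  x = 4: f ≡ 0 at y ∈ ∅; g ≡ 0 at y ∈ {5}; common: ∅.
  x = 5: f ≡ 0 at y ∈ ∅; g ≡ 0 at y ∈ {4}; common: ∅.
  x = 6: f ≡ 0 at y ∈ {1, 2}; g ≡ 0 at y ∈ {3}; common: ∅.
Collecting: common zeros = {(3, 6)}, so the count is 1.
Comparison with the Bézout bound: 1 ≤ 2 = deg(f)·deg(g), as expected for curves with no common component (the affine F_7-count falls short of the bound because intersections may lie at infinity, over extension fields, or carry multiplicity).


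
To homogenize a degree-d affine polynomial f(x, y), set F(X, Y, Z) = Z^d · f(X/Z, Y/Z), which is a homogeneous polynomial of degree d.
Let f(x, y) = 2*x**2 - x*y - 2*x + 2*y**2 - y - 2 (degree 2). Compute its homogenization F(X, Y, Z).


F(X, Y, Z) = 2*X**2 - X*Y - 2*X*Z + 2*Y**2 - Y*Z - 2*Z**2

deg(f) = 2.
Substitute x = X/Z, y = Y/Z into f, then multiply by Z^2.
  monomial 2·x^2·y^0 ↦ 2·X^2·Y^0·Z^0.
  monomial -1·x^1·y^1 ↦ -1·X^1·Y^1·Z^0.
  monomial -2·x^1·y^0 ↦ -2·X^1·Y^0·Z^1.
  monomial 2·x^0·y^2 ↦ 2·X^0·Y^2·Z^0.
  monomial -1·x^0·y^1 ↦ -1·X^0·Y^1·Z^1.
  monomial -2·x^0·y^0 ↦ -2·X^0·Y^0·Z^2.
Collecting: F(X, Y, Z) = 2*X**2 - X*Y - 2*X*Z + 2*Y**2 - Y*Z - 2*Z**2.


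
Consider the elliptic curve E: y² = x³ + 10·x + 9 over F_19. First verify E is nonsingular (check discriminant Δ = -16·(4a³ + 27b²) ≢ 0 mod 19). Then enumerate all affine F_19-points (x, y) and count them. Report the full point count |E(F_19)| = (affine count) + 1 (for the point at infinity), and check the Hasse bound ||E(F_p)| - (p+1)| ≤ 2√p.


Affine points = {(0, 3), (0, 16), (1, 1), (1, 18), (3, 3), (3, 16), (6, 0), (7, 2), (7, 17), (9, 7), (9, 12), (10, 8), (10, 11), (11, 5), (11, 14), (14, 9), (14, 10), (15, 0), (16, 3), (16, 16), (17, 0), (18, 6), (18, 13)}; affine count = 23; |E(F_19)| = 24.

Discriminant check: Δ ∝ 4a³ + 27b² = 4·10³ + 27·9² = 4·1000 + 27·81 ≡ 12 (mod 19). Nonzero ⇒ E is nonsingular.
For each x ∈ F_19, compute rhs = x³ + 10·x + 9 mod 19, then count y ∈ F_19 with y² ≡ rhs.
  x = 0: rhs = 9, matching y values: 3, 16 (2 points).
  x = 1: rhs = 1, matching y values: 1, 18 (2 points).
  x = 2: rhs = 18, matching y values: none (0 points).
  x = 3: rhs = 9, matching y values: 3, 16 (2 points).
  x = 4: rhs = 18, matching y values: none (0 points).
  x = 5: rhs = 13, matching y values: none (0 points).
  x = 6: rhs = 0, matching y values: 0 (1 points).
  x = 7: rhs = 4, matching y values: 2, 17 (2 points).
  x = 8: rhs = 12, matching y values: none (0 points).
  x = 9: rhs = 11, matching y values: 7, 12 (2 points).
  x = 10: rhs = 7, matching y values: 8, 11 (2 points).
  x = 11: rhs = 6, matching y values: 5, 14 (2 points).
  x = 12: rhs = 14, matching y values: none (0 points).
  x = 13: rhs = 18, matching y values: none (0 points).
  x = 14: rhs = 5, matching y values: 9, 10 (2 points).
  x = 15: rhs = 0, matching y values: 0 (1 points).
  x = 16: rhs = 9, matching y values: 3, 16 (2 points).
  x = 17: rhs = 0, matching y values: 0 (1 points).
  x = 18: rhs = 17, matching y values: 6, 13 (2 points).
Total affine count: 23.
Full point count |E(F_19)| = 23 + 1 = 24.
Hasse bound: |24 − (19+1)| = |4| = 4 ≤ 2√19 ≈ 8.7178 ✓.


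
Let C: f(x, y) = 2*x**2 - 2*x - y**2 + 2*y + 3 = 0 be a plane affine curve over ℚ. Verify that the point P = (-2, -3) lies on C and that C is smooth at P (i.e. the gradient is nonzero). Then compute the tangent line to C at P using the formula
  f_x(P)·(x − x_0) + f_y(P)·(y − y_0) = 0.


Tangent line at P: -10*x + 8*y + 4 = 0.

Step 1: f(-2, -3) = 0, so P lies on C.
Step 2: partial derivatives
  f_x(x, y) = 4*x - 2, f_y(x, y) = 2 - 2*y.
  f_x(P) = -10, f_y(P) = 8 (gradient nonzero, so P is smooth).
Step 3: tangent line at P: -10·(x − -2) + 8·(y − -3) = 0.
Expanding: -10*x + 8*y + 4 = 0.


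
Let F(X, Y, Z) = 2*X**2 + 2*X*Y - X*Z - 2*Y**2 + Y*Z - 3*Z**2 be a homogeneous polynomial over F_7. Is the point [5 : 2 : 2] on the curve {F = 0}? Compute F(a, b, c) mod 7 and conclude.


F(5,2,2) ≡ 2 (mod 7); P is NOT on the curve.

Evaluate F(5, 2, 2) term-by-term (mod 7).
  2*X**2 ↦ 2·25·1·1 = 50
  2*X*Y ↦ 2·5·2·1 = 20
  -X*Z ↦ -1·5·1·2 = -10
  -2*Y**2 ↦ -2·1·4·1 = -8
  Y*Z ↦ 1·1·2·2 = 4
  -3*Z**2 ↦ -3·1·1·4 = -12
Sum: F(5, 2, 2) = (50) + (20) + (-10) + (-8) + (4) + (-12) = 44.
Reducing mod 7: 44 ≡ 2 (mod 7).
Since F(a, b, c) ≡ 2 ≠ 0 (mod 7), P does NOT lie on the curve.


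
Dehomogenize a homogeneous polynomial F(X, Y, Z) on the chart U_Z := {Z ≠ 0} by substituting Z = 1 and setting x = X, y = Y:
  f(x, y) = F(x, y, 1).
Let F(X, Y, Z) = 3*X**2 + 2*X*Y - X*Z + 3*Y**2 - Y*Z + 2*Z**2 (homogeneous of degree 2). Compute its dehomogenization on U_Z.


f(x, y) = 3*x**2 + 2*x*y - x + 3*y**2 - y + 2

On U_Z we set Z = 1. Each monomial c·X^i·Y^j·Z^k in F becomes c·x^i·y^j·1^k = c·x^i·y^j.
Substituting Z = 1: F(X, Y, 1) = 3*x**2 + 2*x*y - x + 3*y**2 - y + 2.
Note: deg(f) ≤ deg(F) = 2; strict inequality happens when F is divisible by Z (lost terms).


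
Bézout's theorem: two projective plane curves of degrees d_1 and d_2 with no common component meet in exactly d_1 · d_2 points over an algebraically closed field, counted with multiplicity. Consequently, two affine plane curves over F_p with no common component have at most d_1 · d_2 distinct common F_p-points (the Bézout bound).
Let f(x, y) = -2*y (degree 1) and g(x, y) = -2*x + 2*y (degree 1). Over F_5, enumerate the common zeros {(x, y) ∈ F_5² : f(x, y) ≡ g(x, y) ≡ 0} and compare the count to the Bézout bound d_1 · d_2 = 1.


Common zeros: {(0, 0)}; count = 1; Bézout bound = 1.

deg(f) = 1, deg(g) = 1, so Bézout bound = 1.
Scan x ∈ F_5. For each x, list the y ∈ F_5 with f(x, y) ≡ 0 and those with g(x, y) ≡ 0 (mod 5); the common zeros in that column are the intersection.
  x = 0: f ≡ 0 at y ∈ {0}; g ≡ 0 at y ∈ {0}; common: {0}.
  x = 1: f ≡ 0 at y ∈ {0}; g ≡ 0 at y ∈ {1}; common: ∅.
  x = 2: f ≡ 0 at y ∈ {0}; g ≡ 0 at y ∈ {2}; common: ∅.
  x = 3: f ≡ 0 at y ∈ {0}; g ≡ 0 at y ∈ {3}; common: ∅.
  x = 4: f ≡ 0 at y ∈ {0}; g ≡ 0 at y ∈ {4}; common: ∅.
Collecting: common zeros = {(0, 0)}, so the count is 1.
Comparison with the Bézout bound: 1 ≤ 1 = deg(f)·deg(g), as expected for curves with no common component (the bound is attained).


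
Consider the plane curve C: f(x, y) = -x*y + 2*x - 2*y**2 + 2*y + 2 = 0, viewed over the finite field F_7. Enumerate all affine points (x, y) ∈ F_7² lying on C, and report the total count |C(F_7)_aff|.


Affine F_7-points: {(3, 4), (3, 6), (4, 3), (5, 1), (6, 0), (6, 5)}; count = 6.

For each of the 49 pairs (x, y) ∈ F_7², evaluate f(x, y) mod 7. Record the zeros.
  x = 0: [0↦2, 1↦2, 2↦5, 3↦4, 4↦6, 5↦4, 6↦5]  zeros at y ∈ ∅
  x = 1: [0↦4, 1↦3, 2↦5, 3↦3, 4↦4, 5↦1, 6↦1]  zeros at y ∈ ∅
  x = 2: [0↦6, 1↦4, 2↦5, 3↦2, 4↦2, 5↦5, 6↦4]  zeros at y ∈ ∅
  x = 3: [0↦1, 1↦5, 2↦5, 3↦1, 4↦0, 5↦2, 6↦0]  zeros at y ∈ {4, 6}
  x = 4: [0↦3, 1↦6, 2↦5, 3↦0, 4↦5, 5↦6, 6↦3]  zeros at y ∈ {3}
  x = 5: [0↦5, 1↦0, 2↦5, 3↦6, 4↦3, 5↦3, 6↦6]  zeros at y ∈ {1}
  x = 6: [0↦0, 1↦1, 2↦5, 3↦5, 4↦1, 5↦0, 6↦2]  zeros at y ∈ {0, 5}
Collecting zeros: affine points = {(3, 4), (3, 6), (4, 3), (5, 1), (6, 0), (6, 5)}.
Total count |C(F_7)_aff| = 6.


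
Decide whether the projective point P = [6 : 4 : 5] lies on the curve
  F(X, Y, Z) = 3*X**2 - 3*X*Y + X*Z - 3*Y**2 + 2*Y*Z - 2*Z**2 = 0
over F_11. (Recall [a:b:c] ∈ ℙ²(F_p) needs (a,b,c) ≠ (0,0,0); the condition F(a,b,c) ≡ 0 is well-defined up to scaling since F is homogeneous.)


F(6,4,5) ≡ 8 (mod 11); P is NOT on the curve.

Evaluate F(6, 4, 5) term-by-term (mod 11).
  3*X**2 ↦ 3·36·1·1 = 108
  -3*X*Y ↦ -3·6·4·1 = -72
  X*Z ↦ 1·6·1·5 = 30
  -3*Y**2 ↦ -3·1·16·1 = -48
  2*Y*Z ↦ 2·1·4·5 = 40
  -2*Z**2 ↦ -2·1·1·25 = -50
Sum: F(6, 4, 5) = (108) + (-72) + (30) + (-48) + (40) + (-50) = 8.
Reducing mod 11: 8 ≡ 8 (mod 11).
Since F(a, b, c) ≡ 8 ≠ 0 (mod 11), P does NOT lie on the curve.


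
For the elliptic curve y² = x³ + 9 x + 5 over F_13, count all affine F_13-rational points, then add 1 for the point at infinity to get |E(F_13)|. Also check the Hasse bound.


Affine points = {(4, 1), (4, 12), (8, 2), (8, 11), (9, 3), (9, 10), (10, 4), (10, 9)}; affine count = 8; |E(F_13)| = 9.

Discriminant check: Δ ∝ 4a³ + 27b² = 4·9³ + 27·5² = 4·729 + 27·25 ≡ 3 (mod 13). Nonzero ⇒ E is nonsingular.
For each x ∈ F_13, compute rhs = x³ + 9·x + 5 mod 13, then count y ∈ F_13 with y² ≡ rhs.
  x = 0: rhs = 5, matching y values: none (0 points).
  x = 1: rhs = 2, matching y values: none (0 points).
  x = 2: rhs = 5, matching y values: none (0 points).
  x = 3: rhs = 7, matching y values: none (0 points).
  x = 4: rhs = 1, matching y values: 1, 12 (2 points).
  x = 5: rhs = 6, matching y values: none (0 points).
  x = 6: rhs = 2, matching y values: none (0 points).
  x = 7: rhs = 8, matching y values: none (0 points).
  x = 8: rhs = 4, matching y values: 2, 11 (2 points).
  x = 9: rhs = 9, matching y values: 3, 10 (2 points).
  x = 10: rhs = 3, matching y values: 4, 9 (2 points).
  x = 11: rhs = 5, matching y values: none (0 points).
  x = 12: rhs = 8, matching y values: none (0 points).
Total affine count: 8.
Full point count |E(F_13)| = 8 + 1 = 9.
Hasse bound: |9 − (13+1)| = |-5| = 5 ≤ 2√13 ≈ 7.2111 ✓.


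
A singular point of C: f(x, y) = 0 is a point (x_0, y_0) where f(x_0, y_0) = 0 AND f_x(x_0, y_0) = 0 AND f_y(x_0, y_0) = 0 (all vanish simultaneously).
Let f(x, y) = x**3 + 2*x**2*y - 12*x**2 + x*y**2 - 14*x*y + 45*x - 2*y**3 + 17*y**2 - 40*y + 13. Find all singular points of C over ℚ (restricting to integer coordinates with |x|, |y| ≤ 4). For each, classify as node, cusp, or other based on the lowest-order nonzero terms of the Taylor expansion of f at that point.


Singular points: {(2, 3)}; classification: cusp.

Compute partial derivatives:
  f_x = 3*x**2 + 4*x*y - 24*x + y**2 - 14*y + 45.
  f_y = 2*x**2 + 2*x*y - 14*x - 6*y**2 + 34*y - 40.
Scan x_0 ∈ {−4, ..., 4}. For each x_0, f_y(x_0, y) is a polynomial in y; find its integer roots y ∈ {−4, ..., 4}, then test f_x and f at those candidates.
  x = -4: f_y(-4, y) = -6*y**2 + 26*y + 48; no integer root y with |y| ≤ 4.
  x = -3: f_y(-3, y) = -6*y**2 + 28*y + 20; no integer root y with |y| ≤ 4.
  x = -2: f_y(-2, y) = -6*y**2 + 30*y - 4; no integer root y with |y| ≤ 4.
  x = -1: f_y(-1, y) = -6*y**2 + 32*y - 24; no integer root y with |y| ≤ 4.
  x = 0: f_y(0, y) = -6*y**2 + 34*y - 40; vanishes at y ∈ {4}. (0, 4): f_x = 5 ≠ 0.
  x = 1: f_y(1, y) = -6*y**2 + 36*y - 52; no integer root y with |y| ≤ 4.
  x = 2: f_y(2, y) = -6*y**2 + 38*y - 60; vanishes at y ∈ {3}. (2, 3): f_x = 0, f = 0 — SINGULAR.
  x = 3: f_y(3, y) = -6*y**2 + 40*y - 64; vanishes at y ∈ {4}. (3, 4): f_x = 8 ≠ 0.
  x = 4: f_y(4, y) = -6*y**2 + 42*y - 64; no integer root y with |y| ≤ 4.
Only singular point on the grid: (2, 3).
Classify: substitute x = 2 + u, y = 3 + v and expand: f = u**3 + 2*u**2*v + u*v**2 - 2*v**3 + v**2.
No constant or linear terms (consistent with a singular point). Quadratic part: v**2. Cubic part: u**3 + 2*u**2*v + u*v**2 - 2*v**3.
The quadratic part v**2 is a perfect square, so there is a single (double) tangent line v = 0, i.e. y = 3. Restricting the cubic part to that line (v = 0) leaves u**3 ≠ 0, so f is not divisible by v and the branch is v² ≈ -u**3 to lowest order — this is a cusp.
Classification: cusp.


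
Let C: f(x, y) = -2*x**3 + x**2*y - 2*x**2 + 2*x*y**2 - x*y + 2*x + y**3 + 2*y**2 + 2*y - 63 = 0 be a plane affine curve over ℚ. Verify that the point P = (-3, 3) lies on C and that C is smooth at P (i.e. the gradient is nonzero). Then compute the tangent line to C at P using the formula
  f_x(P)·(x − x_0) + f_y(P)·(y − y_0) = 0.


Tangent line at P: -43*x + 17*y - 180 = 0.

Step 1: f(-3, 3) = 0, so P lies on C.
Step 2: partial derivatives
  f_x(x, y) = -6*x**2 + 2*x*y - 4*x + 2*y**2 - y + 2, f_y(x, y) = x**2 + 4*x*y - x + 3*y**2 + 4*y + 2.
  f_x(P) = -43, f_y(P) = 17 (gradient nonzero, so P is smooth).
Step 3: tangent line at P: -43·(x − -3) + 17·(y − 3) = 0.
Expanding: -43*x + 17*y - 180 = 0.


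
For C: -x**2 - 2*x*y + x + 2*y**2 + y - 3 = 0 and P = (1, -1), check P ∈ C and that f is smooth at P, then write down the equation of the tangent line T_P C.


Tangent line at P: x - 5*y - 6 = 0.

Step 1: f(1, -1) = 0, so P lies on C.
Step 2: partial derivatives
  f_x(x, y) = -2*x - 2*y + 1, f_y(x, y) = -2*x + 4*y + 1.
  f_x(P) = 1, f_y(P) = -5 (gradient nonzero, so P is smooth).
Step 3: tangent line at P: 1·(x − 1) + -5·(y − -1) = 0.
Expanding: x - 5*y - 6 = 0.


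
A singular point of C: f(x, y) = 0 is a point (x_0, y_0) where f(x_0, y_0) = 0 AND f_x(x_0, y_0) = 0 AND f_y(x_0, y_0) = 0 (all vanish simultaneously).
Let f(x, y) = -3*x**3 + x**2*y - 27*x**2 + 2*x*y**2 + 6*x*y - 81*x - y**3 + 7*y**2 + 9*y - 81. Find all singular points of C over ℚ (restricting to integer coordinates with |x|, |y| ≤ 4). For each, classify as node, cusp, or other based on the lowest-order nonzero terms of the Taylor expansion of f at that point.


Singular points: {(-3, 0)}; classification: cusp.

Compute partial derivatives:
  f_x = -9*x**2 + 2*x*y - 54*x + 2*y**2 + 6*y - 81.
  f_y = x**2 + 4*x*y + 6*x - 3*y**2 + 14*y + 9.
Scan x_0 ∈ {−4, ..., 4}. For each x_0, f_y(x_0, y) is a polynomial in y; find its integer roots y ∈ {−4, ..., 4}, then test f_x and f at those candidates.
  x = -4: f_y(-4, y) = -3*y**2 - 2*y + 1; vanishes at y ∈ {-1}. (-4, -1): f_x = -5 ≠ 0.
  x = -3: f_y(-3, y) = -3*y**2 + 2*y; vanishes at y ∈ {0}. (-3, 0): f_x = 0, f = 0 — SINGULAR.
  x = -2: f_y(-2, y) = -3*y**2 + 6*y + 1; no integer root y with |y| ≤ 4.
  x = -1: f_y(-1, y) = -3*y**2 + 10*y + 4; no integer root y with |y| ≤ 4.
  x = 0: f_y(0, y) = -3*y**2 + 14*y + 9; no integer root y with |y| ≤ 4.
  x = 1: f_y(1, y) = -3*y**2 + 18*y + 16; no integer root y with |y| ≤ 4.
  x = 2: f_y(2, y) = -3*y**2 + 22*y + 25; vanishes at y ∈ {-1}. (2, -1): f_x = -233 ≠ 0.
  x = 3: f_y(3, y) = -3*y**2 + 26*y + 36; no integer root y with |y| ≤ 4.
  x = 4: f_y(4, y) = -3*y**2 + 30*y + 49; no integer root y with |y| ≤ 4.
Only singular point on the grid: (-3, 0).
Classify: substitute x = -3 + u, y = 0 + v and expand: f = -3*u**3 + u**2*v + 2*u*v**2 - v**3 + v**2.
No constant or linear terms (consistent with a singular point). Quadratic part: v**2. Cubic part: -3*u**3 + u**2*v + 2*u*v**2 - v**3.
The quadratic part v**2 is a perfect square, so there is a single (double) tangent line v = 0, i.e. y = 0. Restricting the cubic part to that line (v = 0) leaves -3*u**3 ≠ 0, so f is not divisible by v and the branch is v² ≈ 3*u**3 to lowest order — this is a cusp.
Classification: cusp.


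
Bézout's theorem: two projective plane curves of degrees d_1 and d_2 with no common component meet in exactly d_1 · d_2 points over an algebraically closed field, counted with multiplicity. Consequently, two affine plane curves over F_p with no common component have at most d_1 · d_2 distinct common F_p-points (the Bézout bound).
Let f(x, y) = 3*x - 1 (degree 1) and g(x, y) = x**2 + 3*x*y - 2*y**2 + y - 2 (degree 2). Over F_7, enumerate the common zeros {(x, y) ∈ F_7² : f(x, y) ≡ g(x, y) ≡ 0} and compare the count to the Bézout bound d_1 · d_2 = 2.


Common zeros: ∅; count = 0; Bézout bound = 2.

deg(f) = 1, deg(g) = 2, so Bézout bound = 2.
Scan x ∈ F_7. For each x, list the y ∈ F_7 with f(x, y) ≡ 0 and those with g(x, y) ≡ 0 (mod 7); the common zeros in that column are the intersection.
  x = 0: f ≡ 0 at y ∈ ∅; g ≡ 0 at y ∈ ∅; common: ∅.
  x = 1: f ≡ 0 at y ∈ ∅; g ≡ 0 at y ∈ {3, 6}; common: ∅.
  x = 2: f ≡ 0 at y ∈ ∅; g ≡ 0 at y ∈ {1, 6}; common: ∅.
  x = 3: f ≡ 0 at y ∈ ∅; g ≡ 0 at y ∈ {0, 5}; common: ∅.
  x = 4: f ≡ 0 at y ∈ ∅; g ≡ 0 at y ∈ {0, 3}; common: ∅.
  x = 5: f ≡ 0 at y ∈ {0, 1, 2, 3, 4, 5, 6}; g ≡ 0 at y ∈ ∅; common: ∅.
  x = 6: f ≡ 0 at y ∈ ∅; g ≡ 0 at y ∈ ∅; common: ∅.
Collecting: common zeros = ∅, so the count is 0.
Comparison with the Bézout bound: 0 ≤ 2 = deg(f)·deg(g), as expected for curves with no common component (the affine F_7-count falls short of the bound because intersections may lie at infinity, over extension fields, or carry multiplicity).


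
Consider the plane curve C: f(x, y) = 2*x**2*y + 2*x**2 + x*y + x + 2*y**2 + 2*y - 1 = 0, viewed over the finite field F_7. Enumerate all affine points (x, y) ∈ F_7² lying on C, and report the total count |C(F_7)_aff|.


Affine F_7-points: {(1, 3), (1, 5), (2, 3), (2, 5), (4, 0), (4, 2), (6, 0), (6, 2)}; count = 8.

For each of the 49 pairs (x, y) ∈ F_7², evaluate f(x, y) mod 7. Record the zeros.
  x = 0: [0↦6, 1↦3, 2↦4, 3↦2, 4↦4, 5↦3, 6↦6]  zeros at y ∈ ∅
  x = 1: [0↦2, 1↦2, 2↦6, 3↦0, 4↦5, 5↦0, 6↦6]  zeros at y ∈ {3, 5}
  x = 2: [0↦2, 1↦2, 2↦6, 3↦0, 4↦5, 5↦0, 6↦6]  zeros at y ∈ {3, 5}
  x = 3: [0↦6, 1↦3, 2↦4, 3↦2, 4↦4, 5↦3, 6↦6]  zeros at y ∈ ∅
  x = 4: [0↦0, 1↦5, 2↦0, 3↦6, 4↦2, 5↦2, 6↦6]  zeros at y ∈ {0, 2}
  x = 5: [0↦5, 1↦1, 2↦1, 3↦5, 4↦6, 5↦4, 6↦6]  zeros at y ∈ ∅
  x = 6: [0↦0, 1↦5, 2↦0, 3↦6, 4↦2, 5↦2, 6↦6]  zeros at y ∈ {0, 2}
Collecting zeros: affine points = {(1, 3), (1, 5), (2, 3), (2, 5), (4, 0), (4, 2), (6, 0), (6, 2)}.
Total count |C(F_7)_aff| = 8.


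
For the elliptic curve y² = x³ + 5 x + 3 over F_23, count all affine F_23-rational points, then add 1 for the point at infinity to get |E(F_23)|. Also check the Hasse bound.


Affine points = {(0, 7), (0, 16), (1, 3), (1, 20), (4, 8), (4, 15), (7, 6), (7, 17), (8, 7), (8, 16), (9, 8), (9, 15), (10, 8), (10, 15), (11, 3), (11, 20), (15, 7), (15, 16), (16, 4), (16, 19), (21, 10), (21, 13)}; affine count = 22; |E(F_23)| = 23.

Discriminant check: Δ ∝ 4a³ + 27b² = 4·5³ + 27·3² = 4·125 + 27·9 ≡ 7 (mod 23). Nonzero ⇒ E is nonsingular.
For each x ∈ F_23, compute rhs = x³ + 5·x + 3 mod 23, then count y ∈ F_23 with y² ≡ rhs.
  x = 0: rhs = 3, matching y values: 7, 16 (2 points).
  x = 1: rhs = 9, matching y values: 3, 20 (2 points).
  x = 2: rhs = 21, matching y values: none (0 points).
  x = 3: rhs = 22, matching y values: none (0 points).
  x = 4: rhs = 18, matching y values: 8, 15 (2 points).
  x = 5: rhs = 15, matching y values: none (0 points).
  x = 6: rhs = 19, matching y values: none (0 points).
  x = 7: rhs = 13, matching y values: 6, 17 (2 points).
  x = 8: rhs = 3, matching y values: 7, 16 (2 points).
  x = 9: rhs = 18, matching y values: 8, 15 (2 points).
  x = 10: rhs = 18, matching y values: 8, 15 (2 points).
  x = 11: rhs = 9, matching y values: 3, 20 (2 points).
  x = 12: rhs = 20, matching y values: none (0 points).
  x = 13: rhs = 11, matching y values: none (0 points).
  x = 14: rhs = 11, matching y values: none (0 points).
  x = 15: rhs = 3, matching y values: 7, 16 (2 points).
  x = 16: rhs = 16, matching y values: 4, 19 (2 points).
  x = 17: rhs = 10, matching y values: none (0 points).
  x = 18: rhs = 14, matching y values: none (0 points).
  x = 19: rhs = 11, matching y values: none (0 points).
  x = 20: rhs = 7, matching y values: none (0 points).
  x = 21: rhs = 8, matching y values: 10, 13 (2 points).
  x = 22: rhs = 20, matching y values: none (0 points).
Total affine count: 22.
Full point count |E(F_23)| = 22 + 1 = 23.
Hasse bound: |23 − (23+1)| = |-1| = 1 ≤ 2√23 ≈ 9.5917 ✓.


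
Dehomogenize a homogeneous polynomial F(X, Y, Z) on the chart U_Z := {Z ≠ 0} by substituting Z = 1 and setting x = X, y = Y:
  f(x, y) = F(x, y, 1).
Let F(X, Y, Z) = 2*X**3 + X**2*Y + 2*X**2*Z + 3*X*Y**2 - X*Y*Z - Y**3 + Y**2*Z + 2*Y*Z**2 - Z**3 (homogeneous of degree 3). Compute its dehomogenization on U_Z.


f(x, y) = 2*x**3 + x**2*y + 2*x**2 + 3*x*y**2 - x*y - y**3 + y**2 + 2*y - 1

On U_Z we set Z = 1. Each monomial c·X^i·Y^j·Z^k in F becomes c·x^i·y^j·1^k = c·x^i·y^j.
Substituting Z = 1: F(X, Y, 1) = 2*x**3 + x**2*y + 2*x**2 + 3*x*y**2 - x*y - y**3 + y**2 + 2*y - 1.
Note: deg(f) ≤ deg(F) = 3; strict inequality happens when F is divisible by Z (lost terms).


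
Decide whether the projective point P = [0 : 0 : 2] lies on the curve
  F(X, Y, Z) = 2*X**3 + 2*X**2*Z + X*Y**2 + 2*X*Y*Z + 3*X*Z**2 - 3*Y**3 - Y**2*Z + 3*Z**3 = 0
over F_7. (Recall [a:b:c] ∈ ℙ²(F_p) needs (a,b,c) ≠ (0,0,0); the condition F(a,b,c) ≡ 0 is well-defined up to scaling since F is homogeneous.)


F(0,0,2) ≡ 3 (mod 7); P is NOT on the curve.

Evaluate F(0, 0, 2) term-by-term (mod 7).
  2*X**3 ↦ 2·0·1·1 = 0
  2*X**2*Z ↦ 2·0·1·2 = 0
  X*Y**2 ↦ 1·0·0·1 = 0
  2*X*Y*Z ↦ 2·0·0·2 = 0
  3*X*Z**2 ↦ 3·0·1·4 = 0
  -3*Y**3 ↦ -3·1·0·1 = 0
  -Y**2*Z ↦ -1·1·0·2 = 0
  3*Z**3 ↦ 3·1·1·8 = 24
Sum: F(0, 0, 2) = (0) + (0) + (0) + (0) + (0) + (0) + (0) + (24) = 24.
Reducing mod 7: 24 ≡ 3 (mod 7).
Since F(a, b, c) ≡ 3 ≠ 0 (mod 7), P does NOT lie on the curve.


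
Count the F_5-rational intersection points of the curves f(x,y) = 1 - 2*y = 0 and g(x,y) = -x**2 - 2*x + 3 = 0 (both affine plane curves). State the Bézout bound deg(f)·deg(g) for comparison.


Common zeros: {(1, 3), (2, 3)}; count = 2; Bézout bound = 2.

deg(f) = 1, deg(g) = 2, so Bézout bound = 2.
Scan x ∈ F_5. For each x, list the y ∈ F_5 with f(x, y) ≡ 0 and those with g(x, y) ≡ 0 (mod 5); the common zeros in that column are the intersection.
  x = 0: f ≡ 0 at y ∈ {3}; g ≡ 0 at y ∈ ∅; common: ∅.
  x = 1: f ≡ 0 at y ∈ {3}; g ≡ 0 at y ∈ {0, 1, 2, 3, 4}; common: {3}.
  x = 2: f ≡ 0 at y ∈ {3}; g ≡ 0 at y ∈ {0, 1, 2, 3, 4}; common: {3}.
  x = 3: f ≡ 0 at y ∈ {3}; g ≡ 0 at y ∈ ∅; common: ∅.
  x = 4: f ≡ 0 at y ∈ {3}; g ≡ 0 at y ∈ ∅; common: ∅.
Collecting: common zeros = {(1, 3), (2, 3)}, so the count is 2.
Comparison with the Bézout bound: 2 ≤ 2 = deg(f)·deg(g), as expected for curves with no common component (the bound is attained).


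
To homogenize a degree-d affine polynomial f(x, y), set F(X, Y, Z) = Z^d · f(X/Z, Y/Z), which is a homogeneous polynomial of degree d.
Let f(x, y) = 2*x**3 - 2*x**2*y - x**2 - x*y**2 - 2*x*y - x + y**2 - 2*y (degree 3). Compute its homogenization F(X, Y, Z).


F(X, Y, Z) = 2*X**3 - 2*X**2*Y - X**2*Z - X*Y**2 - 2*X*Y*Z - X*Z**2 + Y**2*Z - 2*Y*Z**2

deg(f) = 3.
Substitute x = X/Z, y = Y/Z into f, then multiply by Z^3.
  monomial 2·x^3·y^0 ↦ 2·X^3·Y^0·Z^0.
  monomial -2·x^2·y^1 ↦ -2·X^2·Y^1·Z^0.
  monomial -1·x^2·y^0 ↦ -1·X^2·Y^0·Z^1.
  monomial -1·x^1·y^2 ↦ -1·X^1·Y^2·Z^0.
  monomial -2·x^1·y^1 ↦ -2·X^1·Y^1·Z^1.
  monomial -1·x^1·y^0 ↦ -1·X^1·Y^0·Z^2.
  monomial 1·x^0·y^2 ↦ 1·X^0·Y^2·Z^1.
  monomial -2·x^0·y^1 ↦ -2·X^0·Y^1·Z^2.
Collecting: F(X, Y, Z) = 2*X**3 - 2*X**2*Y - X**2*Z - X*Y**2 - 2*X*Y*Z - X*Z**2 + Y**2*Z - 2*Y*Z**2.


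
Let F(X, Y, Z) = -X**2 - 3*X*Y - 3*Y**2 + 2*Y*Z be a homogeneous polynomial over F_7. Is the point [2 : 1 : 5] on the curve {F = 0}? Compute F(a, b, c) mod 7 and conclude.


F(2,1,5) ≡ 4 (mod 7); P is NOT on the curve.

Evaluate F(2, 1, 5) term-by-term (mod 7).
  -X**2 ↦ -1·4·1·1 = -4
  -3*X*Y ↦ -3·2·1·1 = -6
  -3*Y**2 ↦ -3·1·1·1 = -3
  2*Y*Z ↦ 2·1·1·5 = 10
Sum: F(2, 1, 5) = (-4) + (-6) + (-3) + (10) = -3.
Reducing mod 7: -3 ≡ 4 (mod 7).
Since F(a, b, c) ≡ 4 ≠ 0 (mod 7), P does NOT lie on the curve.


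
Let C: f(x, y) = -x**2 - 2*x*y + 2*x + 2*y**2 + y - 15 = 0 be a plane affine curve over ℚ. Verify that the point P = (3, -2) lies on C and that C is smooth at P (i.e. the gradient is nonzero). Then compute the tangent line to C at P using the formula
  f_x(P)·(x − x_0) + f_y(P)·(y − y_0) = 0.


Tangent line at P: -13*y - 26 = 0.

Step 1: f(3, -2) = 0, so P lies on C.
Step 2: partial derivatives
  f_x(x, y) = -2*x - 2*y + 2, f_y(x, y) = -2*x + 4*y + 1.
  f_x(P) = 0, f_y(P) = -13 (gradient nonzero, so P is smooth).
Step 3: tangent line at P: 0·(x − 3) + -13·(y − -2) = 0.
Expanding: -13*y - 26 = 0.


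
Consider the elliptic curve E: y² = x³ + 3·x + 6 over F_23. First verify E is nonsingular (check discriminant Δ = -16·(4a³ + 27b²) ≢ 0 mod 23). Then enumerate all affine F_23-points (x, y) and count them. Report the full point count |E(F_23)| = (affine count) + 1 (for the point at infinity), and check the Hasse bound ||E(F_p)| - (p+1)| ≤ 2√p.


Affine points = {(0, 11), (0, 12), (4, 6), (4, 17), (5, 10), (5, 13), (7, 5), (7, 18), (8, 6), (8, 17), (9, 7), (9, 16), (10, 1), (10, 22), (11, 6), (11, 17), (14, 3), (14, 20), (17, 5), (17, 18), (18, 2), (18, 21), (20, 4), (20, 19), (22, 5), (22, 18)}; affine count = 26; |E(F_23)| = 27.

Discriminant check: Δ ∝ 4a³ + 27b² = 4·3³ + 27·6² = 4·27 + 27·36 ≡ 22 (mod 23). Nonzero ⇒ E is nonsingular.
For each x ∈ F_23, compute rhs = x³ + 3·x + 6 mod 23, then count y ∈ F_23 with y² ≡ rhs.
  x = 0: rhs = 6, matching y values: 11, 12 (2 points).
  x = 1: rhs = 10, matching y values: none (0 points).
  x = 2: rhs = 20, matching y values: none (0 points).
  x = 3: rhs = 19, matching y values: none (0 points).
  x = 4: rhs = 13, matching y values: 6, 17 (2 points).
  x = 5: rhs = 8, matching y values: 10, 13 (2 points).
  x = 6: rhs = 10, matching y values: none (0 points).
  x = 7: rhs = 2, matching y values: 5, 18 (2 points).
  x = 8: rhs = 13, matching y values: 6, 17 (2 points).
  x = 9: rhs = 3, matching y values: 7, 16 (2 points).
  x = 10: rhs = 1, matching y values: 1, 22 (2 points).
  x = 11: rhs = 13, matching y values: 6, 17 (2 points).
  x = 12: rhs = 22, matching y values: none (0 points).
  x = 13: rhs = 11, matching y values: none (0 points).
  x = 14: rhs = 9, matching y values: 3, 20 (2 points).
  x = 15: rhs = 22, matching y values: none (0 points).
  x = 16: rhs = 10, matching y values: none (0 points).
  x = 17: rhs = 2, matching y values: 5, 18 (2 points).
  x = 18: rhs = 4, matching y values: 2, 21 (2 points).
  x = 19: rhs = 22, matching y values: none (0 points).
  x = 20: rhs = 16, matching y values: 4, 19 (2 points).
  x = 21: rhs = 15, matching y values: none (0 points).
  x = 22: rhs = 2, matching y values: 5, 18 (2 points).
Total affine count: 26.
Full point count |E(F_23)| = 26 + 1 = 27.
Hasse bound: |27 − (23+1)| = |3| = 3 ≤ 2√23 ≈ 9.5917 ✓.


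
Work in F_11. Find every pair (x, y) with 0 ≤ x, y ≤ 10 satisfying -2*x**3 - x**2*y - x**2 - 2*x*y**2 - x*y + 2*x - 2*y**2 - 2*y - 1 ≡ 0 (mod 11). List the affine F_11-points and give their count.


Affine F_11-points: {(3, 4), (3, 8), (4, 4), (4, 7), (5, 5), (5, 7), (6, 3), (6, 8), (7, 2), (7, 4), (9, 6), (9, 7), (10, 10)}; count = 13.

For each of the 121 pairs (x, y) ∈ F_11², evaluate f(x, y) mod 11. Record the zeros.
  x = 0: [0↦10, 1↦6, 2↦9, 3↦8, 4↦3, 5↦5, 6↦3, 7↦8, 8↦9, 9↦6, 10↦10]  zeros at y ∈ ∅
  x = 1: [0↦9, 1↦1, 2↦7, 3↦5, 4↦6, 5↦10, 6↦6, 7↦5, 8↦7, 9↦1, 10↦9]  zeros at y ∈ ∅
  x = 2: [0↦5, 1↦2, 2↦9, 3↦4, 4↦9, 5↦2, 6↦5, 7↦7, 8↦8, 9↦8, 10↦7]  zeros at y ∈ ∅
  x = 3: [0↦8, 1↦8, 2↦3, 3↦4, 4↦0, 5↦2, 6↦10, 7↦2, 8↦0, 9↦4, 10↦3]  zeros at y ∈ {4, 8}
  x = 4: [0↦6, 1↦7, 2↦10, 3↦4, 4↦0, 5↦9, 6↦9, 7↦0, 8↦4, 9↦10, 10↦7]  zeros at y ∈ {4, 7}
  x = 5: [0↦9, 1↦9, 2↦7, 3↦3, 4↦8, 5↦0, 6↦1, 7↦0, 8↦8, 9↦3, 10↦7]  zeros at y ∈ {5, 7}
  x = 6: [0↦5, 1↦2, 2↦4, 3↦0, 4↦1, 5↦7, 6↦7, 7↦1, 8↦0, 9↦4, 10↦2]  zeros at y ∈ {3, 8}
  x = 7: [0↦4, 1↦7, 2↦0, 3↦5, 4↦0, 5↦7, 6↦4, 7↦2, 8↦1, 9↦1, 10↦2]  zeros at y ∈ {2, 4}
  x = 8: [0↦5, 1↦1, 2↦5, 3↦6, 4↦4, 5↦10, 6↦2, 7↦2, 8↦10, 9↦4, 10↦6]  zeros at y ∈ ∅
  x = 9: [0↦7, 1↦5, 2↦7, 3↦2, 4↦1, 5↦4, 6↦0, 7↦0, 8↦4, 9↦1, 10↦2]  zeros at y ∈ {6, 7}
  x = 10: [0↦9, 1↦7, 2↦5, 3↦3, 4↦1, 5↦10, 6↦8, 7↦6, 8↦4, 9↦2, 10↦0]  zeros at y ∈ {10}
Collecting zeros: affine points = {(3, 4), (3, 8), (4, 4), (4, 7), (5, 5), (5, 7), (6, 3), (6, 8), (7, 2), (7, 4), (9, 6), (9, 7), (10, 10)}.
Total count |C(F_11)_aff| = 13.


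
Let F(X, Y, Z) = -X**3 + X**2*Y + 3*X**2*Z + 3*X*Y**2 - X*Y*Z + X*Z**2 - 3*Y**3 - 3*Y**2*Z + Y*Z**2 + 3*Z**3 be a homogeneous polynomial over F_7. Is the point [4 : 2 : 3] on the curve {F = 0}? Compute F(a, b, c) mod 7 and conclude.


F(4,2,3) ≡ 1 (mod 7); P is NOT on the curve.

Evaluate F(4, 2, 3) term-by-term (mod 7).
  -X**3 ↦ -1·64·1·1 = -64
  X**2*Y ↦ 1·16·2·1 = 32
  3*X**2*Z ↦ 3·16·1·3 = 144
  3*X*Y**2 ↦ 3·4·4·1 = 48
  -X*Y*Z ↦ -1·4·2·3 = -24
  X*Z**2 ↦ 1·4·1·9 = 36
  -3*Y**3 ↦ -3·1·8·1 = -24
  -3*Y**2*Z ↦ -3·1·4·3 = -36
  Y*Z**2 ↦ 1·1·2·9 = 18
  3*Z**3 ↦ 3·1·1·27 = 81
Sum: F(4, 2, 3) = (-64) + (32) + (144) + (48) + (-24) + (36) + (-24) + (-36) + (18) + (81) = 211.
Reducing mod 7: 211 ≡ 1 (mod 7).
Since F(a, b, c) ≡ 1 ≠ 0 (mod 7), P does NOT lie on the curve.
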